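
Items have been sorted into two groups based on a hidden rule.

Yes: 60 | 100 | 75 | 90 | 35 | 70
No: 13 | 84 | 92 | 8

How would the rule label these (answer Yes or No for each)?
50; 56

'Yes' ⟺ multiple of 5.
50 → 50 = 5·10 → Yes.
56 → 56 = 5·11 + 1 → No.

Yes, No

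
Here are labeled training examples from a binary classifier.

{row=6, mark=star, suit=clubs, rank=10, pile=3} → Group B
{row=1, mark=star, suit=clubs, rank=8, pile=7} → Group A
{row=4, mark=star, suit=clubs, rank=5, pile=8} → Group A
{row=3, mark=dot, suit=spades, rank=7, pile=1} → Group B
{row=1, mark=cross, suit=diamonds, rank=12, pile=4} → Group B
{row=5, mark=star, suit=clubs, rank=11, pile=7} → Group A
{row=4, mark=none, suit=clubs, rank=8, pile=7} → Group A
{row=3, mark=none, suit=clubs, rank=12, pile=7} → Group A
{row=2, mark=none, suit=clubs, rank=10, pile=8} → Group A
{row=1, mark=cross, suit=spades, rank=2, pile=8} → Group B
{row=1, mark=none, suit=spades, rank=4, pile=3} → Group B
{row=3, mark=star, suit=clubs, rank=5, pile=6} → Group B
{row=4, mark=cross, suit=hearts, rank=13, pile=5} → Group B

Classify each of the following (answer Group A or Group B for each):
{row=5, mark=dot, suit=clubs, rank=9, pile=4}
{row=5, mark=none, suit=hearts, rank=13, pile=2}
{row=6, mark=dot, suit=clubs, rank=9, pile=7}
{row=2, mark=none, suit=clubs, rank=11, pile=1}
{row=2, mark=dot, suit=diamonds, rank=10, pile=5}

The common property of the 'Group A' items is: suit is clubs AND pile ≥ 7. No 'Group B' item has it.

Group B, Group B, Group A, Group B, Group B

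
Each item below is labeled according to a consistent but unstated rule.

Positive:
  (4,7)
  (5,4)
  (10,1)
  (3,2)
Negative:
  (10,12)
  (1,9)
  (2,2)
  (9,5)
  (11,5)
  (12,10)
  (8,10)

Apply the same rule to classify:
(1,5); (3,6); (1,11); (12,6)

The simplest hypothesis consistent with all the labels is: sum is odd.
(1,5): 1+5 = 6 — doesn't qualify, so Negative.
(3,6): 3+6 = 9 — fits, so Positive.
(1,11): 1+11 = 12 — doesn't qualify, so Negative.
(12,6): 12+6 = 18 — doesn't qualify, so Negative.

Negative, Positive, Negative, Negative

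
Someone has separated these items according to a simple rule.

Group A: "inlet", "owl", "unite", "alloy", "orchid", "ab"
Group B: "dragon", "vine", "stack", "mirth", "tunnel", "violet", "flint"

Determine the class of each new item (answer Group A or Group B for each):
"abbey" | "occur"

The simplest hypothesis consistent with all the labels is: starts with a vowel.
"abbey": starts with 'a' — checks out, so Group A. "occur": starts with 'o' — checks out, so Group A.

Group A, Group A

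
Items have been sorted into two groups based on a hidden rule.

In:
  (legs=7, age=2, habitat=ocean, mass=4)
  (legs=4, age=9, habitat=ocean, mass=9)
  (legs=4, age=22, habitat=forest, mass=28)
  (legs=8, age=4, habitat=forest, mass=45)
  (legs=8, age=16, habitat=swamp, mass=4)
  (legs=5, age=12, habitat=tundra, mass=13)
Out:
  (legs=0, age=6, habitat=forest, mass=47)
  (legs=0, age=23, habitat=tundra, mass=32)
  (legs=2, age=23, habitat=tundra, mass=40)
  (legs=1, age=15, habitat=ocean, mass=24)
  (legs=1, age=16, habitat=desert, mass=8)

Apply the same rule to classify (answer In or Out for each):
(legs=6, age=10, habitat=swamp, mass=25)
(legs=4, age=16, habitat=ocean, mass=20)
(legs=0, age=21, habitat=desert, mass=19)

'In' ⟺ legs ≥ 4.
(legs=6, age=10, habitat=swamp, mass=25): legs = 6, passes → In.
(legs=4, age=16, habitat=ocean, mass=20): legs = 4, passes → In.
(legs=0, age=21, habitat=desert, mass=19): legs = 0, fails the rule → Out.

In, In, Out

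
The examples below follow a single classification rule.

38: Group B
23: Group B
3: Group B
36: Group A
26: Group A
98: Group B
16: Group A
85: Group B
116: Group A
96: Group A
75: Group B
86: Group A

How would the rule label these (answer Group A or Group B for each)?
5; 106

The classifier is using: ends in digit 6.
5: Group B (last digit 5).
106: Group A (last digit 6).

Group B, Group A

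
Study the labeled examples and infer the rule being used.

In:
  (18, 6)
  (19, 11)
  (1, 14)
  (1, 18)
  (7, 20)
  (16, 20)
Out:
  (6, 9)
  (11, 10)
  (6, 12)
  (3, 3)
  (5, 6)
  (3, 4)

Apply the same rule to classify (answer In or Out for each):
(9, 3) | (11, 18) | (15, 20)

Out, In, In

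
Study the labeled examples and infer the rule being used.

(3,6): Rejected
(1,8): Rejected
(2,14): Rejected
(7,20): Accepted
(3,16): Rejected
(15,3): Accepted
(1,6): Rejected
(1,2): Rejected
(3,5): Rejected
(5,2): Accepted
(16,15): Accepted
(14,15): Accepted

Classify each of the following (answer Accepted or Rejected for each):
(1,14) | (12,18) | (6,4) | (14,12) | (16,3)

Rejected, Accepted, Accepted, Accepted, Accepted

'Accepted' ⟺ first ≥ 5.
(1,14): first 1 — does not fit, so Rejected. (12,18): first 12 — passes, so Accepted. (6,4): first 6 — passes, so Accepted. (14,12): first 14 — passes, so Accepted. (16,3): first 16 — passes, so Accepted.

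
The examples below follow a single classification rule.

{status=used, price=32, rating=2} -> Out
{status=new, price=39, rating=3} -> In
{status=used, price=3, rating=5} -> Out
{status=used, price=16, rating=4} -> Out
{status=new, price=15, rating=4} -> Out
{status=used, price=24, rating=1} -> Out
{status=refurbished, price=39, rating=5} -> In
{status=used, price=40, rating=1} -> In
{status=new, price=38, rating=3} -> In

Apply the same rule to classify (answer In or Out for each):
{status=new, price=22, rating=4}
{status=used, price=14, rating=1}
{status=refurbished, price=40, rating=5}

Out, Out, In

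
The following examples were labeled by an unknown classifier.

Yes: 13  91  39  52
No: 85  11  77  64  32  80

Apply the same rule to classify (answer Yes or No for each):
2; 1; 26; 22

A rule that fits every label: multiple of 13 — true of each 'Yes' example, false of each 'No' one.
2: 2 = 13·0 + 2, does not fit → No.
1: 1 = 13·0 + 1, does not fit → No.
26: 26 = 13·2, has this property → Yes.
22: 22 = 13·1 + 9, does not fit → No.

No, No, Yes, No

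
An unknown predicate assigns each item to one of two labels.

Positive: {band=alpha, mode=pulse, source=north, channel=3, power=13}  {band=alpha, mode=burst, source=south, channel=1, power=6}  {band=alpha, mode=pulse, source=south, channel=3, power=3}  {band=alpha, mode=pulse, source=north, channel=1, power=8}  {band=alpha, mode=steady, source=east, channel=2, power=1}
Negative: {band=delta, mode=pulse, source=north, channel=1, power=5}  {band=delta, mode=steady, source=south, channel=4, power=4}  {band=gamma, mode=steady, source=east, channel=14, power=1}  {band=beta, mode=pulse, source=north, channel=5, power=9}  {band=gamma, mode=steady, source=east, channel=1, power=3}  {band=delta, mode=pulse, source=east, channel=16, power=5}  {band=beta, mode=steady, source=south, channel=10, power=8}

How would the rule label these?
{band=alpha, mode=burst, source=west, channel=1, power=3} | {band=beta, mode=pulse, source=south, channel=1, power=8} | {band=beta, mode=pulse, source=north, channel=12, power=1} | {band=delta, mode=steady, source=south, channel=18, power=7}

Positive, Negative, Negative, Negative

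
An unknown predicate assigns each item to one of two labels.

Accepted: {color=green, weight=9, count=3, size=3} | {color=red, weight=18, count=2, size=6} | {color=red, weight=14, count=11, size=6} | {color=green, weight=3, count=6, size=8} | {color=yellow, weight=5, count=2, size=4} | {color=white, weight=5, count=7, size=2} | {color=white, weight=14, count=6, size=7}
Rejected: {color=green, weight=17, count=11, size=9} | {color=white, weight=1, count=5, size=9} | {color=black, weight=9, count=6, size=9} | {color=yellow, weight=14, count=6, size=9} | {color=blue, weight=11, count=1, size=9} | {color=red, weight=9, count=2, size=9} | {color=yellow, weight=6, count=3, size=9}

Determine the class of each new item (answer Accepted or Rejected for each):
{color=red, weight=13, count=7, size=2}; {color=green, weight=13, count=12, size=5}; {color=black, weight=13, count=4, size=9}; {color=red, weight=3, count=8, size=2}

Accepted, Accepted, Rejected, Accepted

The distinguishing property — size ≤ 8 — holds for all the 'Accepted' cases and none of the 'Rejected' cases.
{color=red, weight=13, count=7, size=2}: size = 2, qualifies → Accepted.
{color=green, weight=13, count=12, size=5}: size = 5, qualifies → Accepted.
{color=black, weight=13, count=4, size=9}: size = 9, does not fit → Rejected.
{color=red, weight=3, count=8, size=2}: size = 2, qualifies → Accepted.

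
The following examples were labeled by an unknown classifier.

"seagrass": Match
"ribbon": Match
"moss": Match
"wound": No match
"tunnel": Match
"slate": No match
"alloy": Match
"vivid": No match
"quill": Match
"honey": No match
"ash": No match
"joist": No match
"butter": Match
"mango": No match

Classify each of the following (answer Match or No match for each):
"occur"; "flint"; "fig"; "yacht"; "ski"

The distinguishing property — has a double letter — holds for all the 'Match' cases and none of the 'No match' cases.
"occur" — 'cc' doubled, hence Match.
"flint" — no doubled letter, hence No match.
"fig" — no doubled letter, hence No match.
"yacht" — no doubled letter, hence No match.
"ski" — no doubled letter, hence No match.

Match, No match, No match, No match, No match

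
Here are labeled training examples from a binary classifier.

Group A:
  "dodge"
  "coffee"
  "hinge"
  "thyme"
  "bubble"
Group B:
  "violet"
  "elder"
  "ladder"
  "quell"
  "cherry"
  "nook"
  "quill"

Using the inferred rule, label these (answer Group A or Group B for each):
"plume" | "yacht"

The rule appears to be: ends with 'e'.
"plume": Group A (ends with 'e').
"yacht": Group B (ends with 't').

Group A, Group B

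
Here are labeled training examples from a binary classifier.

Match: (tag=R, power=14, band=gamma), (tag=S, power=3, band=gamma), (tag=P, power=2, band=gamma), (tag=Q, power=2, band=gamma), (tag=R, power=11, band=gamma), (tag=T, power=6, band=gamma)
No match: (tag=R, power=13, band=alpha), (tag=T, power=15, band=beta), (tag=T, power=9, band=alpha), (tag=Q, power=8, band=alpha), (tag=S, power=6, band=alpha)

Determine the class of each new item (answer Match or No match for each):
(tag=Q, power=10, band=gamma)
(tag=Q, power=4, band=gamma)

Match, Match

Rule: band is gamma. This holds for each 'Match' example and fails for each 'No match' one.
(tag=Q, power=10, band=gamma): band is gamma — checks out, so Match. (tag=Q, power=4, band=gamma): band is gamma — checks out, so Match.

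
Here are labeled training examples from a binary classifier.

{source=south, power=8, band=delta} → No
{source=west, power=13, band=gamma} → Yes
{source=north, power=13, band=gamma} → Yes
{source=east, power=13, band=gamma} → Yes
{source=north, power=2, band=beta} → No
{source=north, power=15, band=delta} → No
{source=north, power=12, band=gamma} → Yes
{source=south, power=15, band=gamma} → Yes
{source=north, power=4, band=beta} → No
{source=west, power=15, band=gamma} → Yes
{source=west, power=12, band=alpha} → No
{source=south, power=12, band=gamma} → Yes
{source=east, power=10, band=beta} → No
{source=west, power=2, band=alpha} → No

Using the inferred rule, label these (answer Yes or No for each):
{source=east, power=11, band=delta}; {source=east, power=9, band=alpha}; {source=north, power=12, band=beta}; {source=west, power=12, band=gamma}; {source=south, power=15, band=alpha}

All 'Yes' examples share one property — band is gamma — and every 'No' example lacks it.
No: {source=east, power=11, band=delta}, since band is delta. No: {source=east, power=9, band=alpha}, since band is alpha. No: {source=north, power=12, band=beta}, since band is beta. Yes: {source=west, power=12, band=gamma}, since band is gamma. No: {source=south, power=15, band=alpha}, since band is alpha.

No, No, No, Yes, No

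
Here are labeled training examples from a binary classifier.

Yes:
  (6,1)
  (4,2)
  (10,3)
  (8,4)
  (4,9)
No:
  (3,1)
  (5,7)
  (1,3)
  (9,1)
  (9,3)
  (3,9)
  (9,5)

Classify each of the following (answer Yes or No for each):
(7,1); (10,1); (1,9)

The classifier is using: first is even.
(7,1): first 7 — lacks this property, so No. (10,1): first 10 — checks out, so Yes. (1,9): first 1 — lacks this property, so No.

No, Yes, No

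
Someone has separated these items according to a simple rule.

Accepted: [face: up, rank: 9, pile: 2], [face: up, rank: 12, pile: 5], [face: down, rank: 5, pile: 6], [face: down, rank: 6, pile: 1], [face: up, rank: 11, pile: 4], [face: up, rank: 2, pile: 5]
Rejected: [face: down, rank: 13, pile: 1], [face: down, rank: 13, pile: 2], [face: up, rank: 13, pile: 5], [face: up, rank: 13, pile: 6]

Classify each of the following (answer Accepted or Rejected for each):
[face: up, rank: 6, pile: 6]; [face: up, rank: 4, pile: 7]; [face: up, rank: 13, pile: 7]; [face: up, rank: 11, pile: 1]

A rule that fits every label: rank ≤ 12 — true of each 'Accepted' example, false of each 'Rejected' one.
Accepted: [face: up, rank: 6, pile: 6], since rank = 6.
Accepted: [face: up, rank: 4, pile: 7], since rank = 4.
Rejected: [face: up, rank: 13, pile: 7], since rank = 13.
Accepted: [face: up, rank: 11, pile: 1], since rank = 11.

Accepted, Accepted, Rejected, Accepted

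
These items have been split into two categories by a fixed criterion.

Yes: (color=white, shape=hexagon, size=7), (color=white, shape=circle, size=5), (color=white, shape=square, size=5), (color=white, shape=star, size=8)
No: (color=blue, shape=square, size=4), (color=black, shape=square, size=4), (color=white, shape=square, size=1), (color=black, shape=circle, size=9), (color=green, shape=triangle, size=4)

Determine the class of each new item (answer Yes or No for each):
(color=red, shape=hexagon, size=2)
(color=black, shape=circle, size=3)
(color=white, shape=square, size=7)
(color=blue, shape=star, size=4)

No, No, Yes, No

All 'Yes' examples share one property — color is white AND size ≥ 4 — and every 'No' example lacks it.
(color=red, shape=hexagon, size=2) — color is red, size = 2, hence No. (color=black, shape=circle, size=3) — color is black, size = 3, hence No. (color=white, shape=square, size=7) — color is white, size = 7, hence Yes. (color=blue, shape=star, size=4) — color is blue, size = 4, hence No.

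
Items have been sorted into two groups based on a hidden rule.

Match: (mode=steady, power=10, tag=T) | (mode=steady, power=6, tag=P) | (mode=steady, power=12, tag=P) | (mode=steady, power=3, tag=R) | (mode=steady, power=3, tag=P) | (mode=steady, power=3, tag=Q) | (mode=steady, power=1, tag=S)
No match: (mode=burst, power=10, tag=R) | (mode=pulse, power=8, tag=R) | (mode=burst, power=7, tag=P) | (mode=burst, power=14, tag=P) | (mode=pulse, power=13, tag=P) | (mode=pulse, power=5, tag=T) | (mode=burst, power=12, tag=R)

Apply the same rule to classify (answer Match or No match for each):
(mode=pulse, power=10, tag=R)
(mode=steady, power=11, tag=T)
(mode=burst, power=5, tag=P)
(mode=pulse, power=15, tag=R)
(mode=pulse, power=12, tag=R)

The distinguishing property — mode is steady — holds for all the 'Match' cases and none of the 'No match' cases.

No match, Match, No match, No match, No match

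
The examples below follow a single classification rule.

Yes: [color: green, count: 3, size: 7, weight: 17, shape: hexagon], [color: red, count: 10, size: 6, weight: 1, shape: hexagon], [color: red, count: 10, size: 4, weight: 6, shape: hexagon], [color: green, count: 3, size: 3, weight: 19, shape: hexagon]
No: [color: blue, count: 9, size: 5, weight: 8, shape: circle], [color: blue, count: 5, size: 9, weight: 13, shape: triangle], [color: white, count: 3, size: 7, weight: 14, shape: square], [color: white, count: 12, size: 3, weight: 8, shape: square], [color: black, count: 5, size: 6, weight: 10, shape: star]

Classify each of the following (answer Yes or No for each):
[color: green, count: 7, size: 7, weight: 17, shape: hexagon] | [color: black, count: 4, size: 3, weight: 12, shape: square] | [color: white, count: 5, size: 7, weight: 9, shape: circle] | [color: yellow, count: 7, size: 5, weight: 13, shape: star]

The pattern is that an item is 'Yes' exactly when: shape is hexagon.
[color: green, count: 7, size: 7, weight: 17, shape: hexagon]: shape is hexagon — fits, so Yes.
[color: black, count: 4, size: 3, weight: 12, shape: square]: shape is square — doesn't match, so No.
[color: white, count: 5, size: 7, weight: 9, shape: circle]: shape is circle — doesn't match, so No.
[color: yellow, count: 7, size: 5, weight: 13, shape: star]: shape is star — doesn't match, so No.

Yes, No, No, No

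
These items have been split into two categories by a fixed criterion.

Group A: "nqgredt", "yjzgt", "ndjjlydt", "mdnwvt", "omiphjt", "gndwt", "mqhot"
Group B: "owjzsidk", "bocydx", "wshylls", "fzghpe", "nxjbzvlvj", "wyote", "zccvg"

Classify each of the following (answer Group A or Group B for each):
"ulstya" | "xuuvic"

The pattern is that an item is 'Group A' exactly when: ends with 't'.
Group B: "ulstya", since ends with 'a'. Group B: "xuuvic", since ends with 'c'.

Group B, Group B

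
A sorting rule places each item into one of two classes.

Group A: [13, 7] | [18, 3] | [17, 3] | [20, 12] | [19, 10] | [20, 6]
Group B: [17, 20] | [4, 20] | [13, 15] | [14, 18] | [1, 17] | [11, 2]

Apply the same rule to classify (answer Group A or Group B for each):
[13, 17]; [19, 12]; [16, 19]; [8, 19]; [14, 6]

The pattern is that an item is 'Group A' exactly when: first > second AND sum ≥ 18.
[13, 17]: Group B (13 < 17, 13+17 = 30).
[19, 12]: Group A (19 > 12, 19+12 = 31).
[16, 19]: Group B (16 < 19, 16+19 = 35).
[8, 19]: Group B (8 < 19, 8+19 = 27).
[14, 6]: Group A (14 > 6, 14+6 = 20).

Group B, Group A, Group B, Group B, Group A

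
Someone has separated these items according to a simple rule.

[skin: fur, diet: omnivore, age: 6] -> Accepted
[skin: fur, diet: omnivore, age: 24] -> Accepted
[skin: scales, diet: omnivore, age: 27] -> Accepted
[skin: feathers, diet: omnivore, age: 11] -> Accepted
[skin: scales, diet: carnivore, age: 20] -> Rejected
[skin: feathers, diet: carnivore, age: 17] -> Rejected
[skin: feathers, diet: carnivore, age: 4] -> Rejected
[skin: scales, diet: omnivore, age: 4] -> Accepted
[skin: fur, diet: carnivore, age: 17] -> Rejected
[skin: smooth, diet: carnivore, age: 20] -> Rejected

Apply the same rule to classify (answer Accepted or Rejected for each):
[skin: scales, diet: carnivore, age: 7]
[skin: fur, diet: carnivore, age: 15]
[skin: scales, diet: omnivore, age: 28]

'Accepted' ⟺ diet is omnivore.

Rejected, Rejected, Accepted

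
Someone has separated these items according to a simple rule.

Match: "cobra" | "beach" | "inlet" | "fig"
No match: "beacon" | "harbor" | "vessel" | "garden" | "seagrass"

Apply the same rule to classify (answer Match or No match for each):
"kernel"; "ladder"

No match, No match

The common property of the 'Match' items is: odd length. No 'No match' item has it.
"kernel": length 6, does not fit → No match.
"ladder": length 6, does not fit → No match.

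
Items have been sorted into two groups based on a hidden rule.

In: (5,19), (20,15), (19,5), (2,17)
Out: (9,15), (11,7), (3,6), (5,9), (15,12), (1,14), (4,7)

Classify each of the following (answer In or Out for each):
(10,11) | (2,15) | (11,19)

All 'In' examples share one property — max ≥ 17 — and every 'Out' example lacks it.

Out, Out, In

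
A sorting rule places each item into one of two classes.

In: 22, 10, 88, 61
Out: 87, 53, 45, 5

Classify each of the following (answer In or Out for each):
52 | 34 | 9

In, In, Out

Looking at the examples, the only property every 'In' case has and every 'Out' case lacks is: ≡ 1 (mod 3).
52: 52 mod 3 = 1, has this property → In.
34: 34 mod 3 = 1, has this property → In.
9: 9 mod 3 = 0, doesn't match → Out.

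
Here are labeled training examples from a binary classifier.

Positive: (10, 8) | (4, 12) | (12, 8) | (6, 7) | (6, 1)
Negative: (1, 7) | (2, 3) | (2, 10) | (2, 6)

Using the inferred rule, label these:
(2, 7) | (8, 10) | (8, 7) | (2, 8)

Negative, Positive, Positive, Negative

The rule appears to be: first ≥ 3.
(2, 7) → first 2 → Negative.
(8, 10) → first 8 → Positive.
(8, 7) → first 8 → Positive.
(2, 8) → first 2 → Negative.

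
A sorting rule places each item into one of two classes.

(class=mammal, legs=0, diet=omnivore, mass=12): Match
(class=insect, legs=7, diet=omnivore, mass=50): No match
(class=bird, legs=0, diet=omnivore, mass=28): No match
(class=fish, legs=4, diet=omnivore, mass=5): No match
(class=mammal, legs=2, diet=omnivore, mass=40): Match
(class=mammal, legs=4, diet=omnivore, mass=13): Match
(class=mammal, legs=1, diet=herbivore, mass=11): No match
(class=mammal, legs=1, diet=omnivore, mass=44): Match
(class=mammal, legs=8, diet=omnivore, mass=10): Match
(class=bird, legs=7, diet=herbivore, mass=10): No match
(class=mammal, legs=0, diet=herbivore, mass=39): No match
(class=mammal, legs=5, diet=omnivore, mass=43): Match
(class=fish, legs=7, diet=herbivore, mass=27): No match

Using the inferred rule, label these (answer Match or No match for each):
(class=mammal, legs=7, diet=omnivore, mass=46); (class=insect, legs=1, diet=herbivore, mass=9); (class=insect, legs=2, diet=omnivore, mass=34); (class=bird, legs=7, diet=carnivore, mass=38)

Match, No match, No match, No match

A rule that fits every label: diet is omnivore AND class is mammal — true of each 'Match' example, false of each 'No match' one.
(class=mammal, legs=7, diet=omnivore, mass=46): diet is omnivore, class is mammal — fits, so Match.
(class=insect, legs=1, diet=herbivore, mass=9): diet is herbivore, class is insect — doesn't qualify, so No match.
(class=insect, legs=2, diet=omnivore, mass=34): diet is omnivore, class is insect — doesn't qualify, so No match.
(class=bird, legs=7, diet=carnivore, mass=38): diet is carnivore, class is bird — doesn't qualify, so No match.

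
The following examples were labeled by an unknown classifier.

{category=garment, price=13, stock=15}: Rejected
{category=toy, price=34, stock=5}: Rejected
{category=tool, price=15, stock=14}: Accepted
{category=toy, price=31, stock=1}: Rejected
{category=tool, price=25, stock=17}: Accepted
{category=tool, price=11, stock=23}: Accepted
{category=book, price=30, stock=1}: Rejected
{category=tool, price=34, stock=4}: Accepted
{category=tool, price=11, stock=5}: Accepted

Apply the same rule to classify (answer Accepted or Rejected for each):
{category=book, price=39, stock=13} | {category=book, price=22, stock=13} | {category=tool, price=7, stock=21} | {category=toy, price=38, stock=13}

Rejected, Rejected, Accepted, Rejected

The classifier is using: category is tool.
{category=book, price=39, stock=13} — category is book, hence Rejected.
{category=book, price=22, stock=13} — category is book, hence Rejected.
{category=tool, price=7, stock=21} — category is tool, hence Accepted.
{category=toy, price=38, stock=13} — category is toy, hence Rejected.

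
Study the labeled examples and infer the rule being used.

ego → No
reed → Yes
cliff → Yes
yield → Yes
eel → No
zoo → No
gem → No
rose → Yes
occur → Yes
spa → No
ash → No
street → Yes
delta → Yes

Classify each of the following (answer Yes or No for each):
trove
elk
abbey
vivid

One predicate separates the groups cleanly: length ≥ 4.
trove: length 5 — satisfies this, so Yes.
elk: length 3 — fails this test, so No.
abbey: length 5 — satisfies this, so Yes.
vivid: length 5 — satisfies this, so Yes.

Yes, No, Yes, Yes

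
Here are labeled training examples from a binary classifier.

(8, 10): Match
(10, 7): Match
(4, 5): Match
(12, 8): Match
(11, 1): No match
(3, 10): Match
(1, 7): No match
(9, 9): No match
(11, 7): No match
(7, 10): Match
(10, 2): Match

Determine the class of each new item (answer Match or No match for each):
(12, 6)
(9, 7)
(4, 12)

One predicate separates the groups cleanly: product is even.

Match, No match, Match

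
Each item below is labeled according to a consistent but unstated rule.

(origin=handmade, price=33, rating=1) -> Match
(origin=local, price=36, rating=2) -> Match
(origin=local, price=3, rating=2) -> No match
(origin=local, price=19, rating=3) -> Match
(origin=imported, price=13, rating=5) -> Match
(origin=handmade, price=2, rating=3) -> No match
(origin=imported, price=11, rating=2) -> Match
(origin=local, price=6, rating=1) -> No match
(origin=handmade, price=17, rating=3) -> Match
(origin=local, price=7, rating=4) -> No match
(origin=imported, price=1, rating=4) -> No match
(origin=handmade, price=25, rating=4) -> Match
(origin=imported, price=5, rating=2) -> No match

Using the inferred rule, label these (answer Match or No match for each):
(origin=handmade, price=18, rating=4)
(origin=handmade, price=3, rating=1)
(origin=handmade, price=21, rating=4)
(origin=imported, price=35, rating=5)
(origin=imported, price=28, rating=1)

'Match' ⟺ price ≥ 11.
(origin=handmade, price=18, rating=4) → price = 18 → Match.
(origin=handmade, price=3, rating=1) → price = 3 → No match.
(origin=handmade, price=21, rating=4) → price = 21 → Match.
(origin=imported, price=35, rating=5) → price = 35 → Match.
(origin=imported, price=28, rating=1) → price = 28 → Match.

Match, No match, Match, Match, Match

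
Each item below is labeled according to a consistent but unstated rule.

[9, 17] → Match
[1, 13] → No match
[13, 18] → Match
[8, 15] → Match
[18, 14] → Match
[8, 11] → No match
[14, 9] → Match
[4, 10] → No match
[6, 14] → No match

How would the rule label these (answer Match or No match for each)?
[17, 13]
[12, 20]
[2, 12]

Match, Match, No match

Every 'Match' example satisfies: sum ≥ 23. None of the 'No match' examples do.
[17, 13]: 17+13 = 30 — matches, so Match.
[12, 20]: 12+20 = 32 — matches, so Match.
[2, 12]: 2+12 = 14 — does not pass, so No match.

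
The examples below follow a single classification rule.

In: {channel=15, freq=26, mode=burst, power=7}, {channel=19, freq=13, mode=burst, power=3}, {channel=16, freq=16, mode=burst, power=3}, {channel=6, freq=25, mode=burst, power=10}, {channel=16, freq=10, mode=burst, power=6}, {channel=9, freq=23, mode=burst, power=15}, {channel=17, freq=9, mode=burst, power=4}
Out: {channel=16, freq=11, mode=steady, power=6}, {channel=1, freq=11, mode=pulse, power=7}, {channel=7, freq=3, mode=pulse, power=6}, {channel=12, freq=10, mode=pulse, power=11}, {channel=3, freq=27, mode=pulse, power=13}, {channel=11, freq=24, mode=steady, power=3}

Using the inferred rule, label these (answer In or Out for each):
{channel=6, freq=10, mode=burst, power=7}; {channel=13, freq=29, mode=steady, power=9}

One predicate separates the groups cleanly: mode is burst.
{channel=6, freq=10, mode=burst, power=7}: mode is burst, meets the rule → In. {channel=13, freq=29, mode=steady, power=9}: mode is steady, doesn't match → Out.

In, Out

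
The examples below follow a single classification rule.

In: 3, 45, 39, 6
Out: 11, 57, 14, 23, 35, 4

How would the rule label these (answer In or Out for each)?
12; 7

The simplest hypothesis consistent with all the labels is: multiple of 3 AND at most 45.
12: In (12 = 3·4, 12 ≤ 45).
7: Out (7 = 3·2 + 1, 7 ≤ 45).

In, Out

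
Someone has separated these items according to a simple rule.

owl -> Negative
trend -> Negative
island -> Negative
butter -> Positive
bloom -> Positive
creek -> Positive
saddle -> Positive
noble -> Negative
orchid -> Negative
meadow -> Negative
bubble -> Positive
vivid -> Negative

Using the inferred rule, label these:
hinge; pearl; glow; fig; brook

Negative, Negative, Negative, Negative, Positive

'Positive' ⟺ has a double letter.
hinge: Negative (no doubled letter).
pearl: Negative (no doubled letter).
glow: Negative (no doubled letter).
fig: Negative (no doubled letter).
brook: Positive ('oo' doubled).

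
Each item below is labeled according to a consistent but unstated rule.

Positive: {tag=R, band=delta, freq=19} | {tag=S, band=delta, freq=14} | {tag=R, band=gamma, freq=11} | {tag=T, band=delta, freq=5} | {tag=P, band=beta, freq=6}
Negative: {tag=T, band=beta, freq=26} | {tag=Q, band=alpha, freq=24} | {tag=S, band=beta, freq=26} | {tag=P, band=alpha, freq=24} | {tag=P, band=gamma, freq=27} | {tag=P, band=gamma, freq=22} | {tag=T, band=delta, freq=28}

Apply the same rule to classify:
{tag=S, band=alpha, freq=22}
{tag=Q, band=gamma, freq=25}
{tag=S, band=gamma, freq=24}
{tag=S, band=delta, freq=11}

The distinguishing property — freq ≤ 19 — holds for all the 'Positive' cases and none of the 'Negative' cases.

Negative, Negative, Negative, Positive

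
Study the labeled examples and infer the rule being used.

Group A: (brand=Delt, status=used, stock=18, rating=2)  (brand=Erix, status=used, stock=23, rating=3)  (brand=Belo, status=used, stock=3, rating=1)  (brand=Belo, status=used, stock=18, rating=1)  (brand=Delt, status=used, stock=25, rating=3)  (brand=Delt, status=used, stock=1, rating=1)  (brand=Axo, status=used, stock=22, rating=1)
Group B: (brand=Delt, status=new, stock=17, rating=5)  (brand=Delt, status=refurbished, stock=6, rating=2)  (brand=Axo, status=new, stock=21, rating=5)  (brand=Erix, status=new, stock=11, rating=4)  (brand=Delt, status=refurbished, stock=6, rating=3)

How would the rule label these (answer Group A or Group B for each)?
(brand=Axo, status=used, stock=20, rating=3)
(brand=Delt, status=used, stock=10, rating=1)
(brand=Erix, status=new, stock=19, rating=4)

One predicate separates the groups cleanly: status is used.
Group A: (brand=Axo, status=used, stock=20, rating=3), since status is used. Group A: (brand=Delt, status=used, stock=10, rating=1), since status is used. Group B: (brand=Erix, status=new, stock=19, rating=4), since status is new.

Group A, Group A, Group B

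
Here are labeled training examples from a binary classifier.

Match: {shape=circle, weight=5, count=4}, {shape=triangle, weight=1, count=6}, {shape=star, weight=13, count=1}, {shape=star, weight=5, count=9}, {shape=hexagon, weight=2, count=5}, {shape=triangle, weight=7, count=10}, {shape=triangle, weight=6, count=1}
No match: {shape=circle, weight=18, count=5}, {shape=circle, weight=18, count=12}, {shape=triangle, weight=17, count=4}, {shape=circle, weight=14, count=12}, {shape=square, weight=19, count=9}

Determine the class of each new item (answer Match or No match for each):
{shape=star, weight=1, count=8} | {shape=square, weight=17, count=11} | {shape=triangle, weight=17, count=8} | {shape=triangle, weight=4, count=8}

All 'Match' examples share one property — weight ≤ 13 — and every 'No match' example lacks it.
{shape=star, weight=1, count=8}: weight = 1 — passes, so Match. {shape=square, weight=17, count=11}: weight = 17 — doesn't qualify, so No match. {shape=triangle, weight=17, count=8}: weight = 17 — doesn't qualify, so No match. {shape=triangle, weight=4, count=8}: weight = 4 — passes, so Match.

Match, No match, No match, Match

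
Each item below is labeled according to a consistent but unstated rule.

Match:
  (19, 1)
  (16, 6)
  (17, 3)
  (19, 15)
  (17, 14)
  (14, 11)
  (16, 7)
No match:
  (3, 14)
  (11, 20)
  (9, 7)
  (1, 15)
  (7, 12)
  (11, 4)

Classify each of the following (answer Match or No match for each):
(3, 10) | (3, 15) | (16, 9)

The distinguishing property — first ≥ 12 — holds for all the 'Match' cases and none of the 'No match' cases.
(3, 10): first 3, does not pass → No match.
(3, 15): first 3, does not pass → No match.
(16, 9): first 16, qualifies → Match.

No match, No match, Match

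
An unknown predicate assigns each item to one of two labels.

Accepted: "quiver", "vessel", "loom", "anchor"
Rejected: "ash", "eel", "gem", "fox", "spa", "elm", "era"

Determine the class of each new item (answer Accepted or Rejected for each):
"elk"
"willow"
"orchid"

The rule appears to be: even length.

Rejected, Accepted, Accepted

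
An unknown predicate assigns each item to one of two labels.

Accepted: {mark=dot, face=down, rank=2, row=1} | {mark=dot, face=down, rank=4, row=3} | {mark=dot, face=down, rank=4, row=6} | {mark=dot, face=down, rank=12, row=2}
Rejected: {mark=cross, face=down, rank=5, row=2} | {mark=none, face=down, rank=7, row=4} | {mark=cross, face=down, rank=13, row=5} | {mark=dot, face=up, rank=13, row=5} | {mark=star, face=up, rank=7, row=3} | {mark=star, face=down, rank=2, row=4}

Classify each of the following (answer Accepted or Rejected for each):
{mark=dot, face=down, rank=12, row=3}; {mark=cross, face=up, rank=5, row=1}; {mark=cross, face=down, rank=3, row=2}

Accepted, Rejected, Rejected

A rule that fits every label: face is down AND mark is dot — true of each 'Accepted' example, false of each 'Rejected' one.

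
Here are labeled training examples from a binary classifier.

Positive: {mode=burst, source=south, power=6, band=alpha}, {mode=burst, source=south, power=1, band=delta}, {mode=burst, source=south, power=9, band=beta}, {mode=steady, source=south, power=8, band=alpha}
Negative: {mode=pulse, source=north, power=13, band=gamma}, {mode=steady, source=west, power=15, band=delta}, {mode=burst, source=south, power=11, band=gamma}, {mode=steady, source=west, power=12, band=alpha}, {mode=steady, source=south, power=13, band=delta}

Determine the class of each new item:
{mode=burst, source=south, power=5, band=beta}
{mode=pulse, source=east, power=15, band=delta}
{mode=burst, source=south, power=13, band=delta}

Positive, Negative, Negative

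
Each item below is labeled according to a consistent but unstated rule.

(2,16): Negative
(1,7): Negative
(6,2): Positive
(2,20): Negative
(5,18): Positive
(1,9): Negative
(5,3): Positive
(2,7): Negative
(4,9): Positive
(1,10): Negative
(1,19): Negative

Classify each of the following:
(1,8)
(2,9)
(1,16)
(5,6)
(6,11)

Negative, Negative, Negative, Positive, Positive

The simplest hypothesis consistent with all the labels is: first ≥ 3.
Negative: (1,8), since first 1.
Negative: (2,9), since first 2.
Negative: (1,16), since first 1.
Positive: (5,6), since first 5.
Positive: (6,11), since first 6.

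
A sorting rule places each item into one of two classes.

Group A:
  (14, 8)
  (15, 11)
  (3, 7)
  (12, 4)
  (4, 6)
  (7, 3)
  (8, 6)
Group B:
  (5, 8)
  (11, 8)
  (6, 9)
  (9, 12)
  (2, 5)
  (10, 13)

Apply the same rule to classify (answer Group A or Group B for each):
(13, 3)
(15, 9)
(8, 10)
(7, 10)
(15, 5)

Group A, Group A, Group A, Group B, Group A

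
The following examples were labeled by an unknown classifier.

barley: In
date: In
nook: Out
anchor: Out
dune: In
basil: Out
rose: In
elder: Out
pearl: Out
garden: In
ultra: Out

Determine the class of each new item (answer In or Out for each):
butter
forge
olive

A rule that fits every label: even length AND contains 'e' — true of each 'In' example, false of each 'Out' one.
In: butter, since length 6, has 'e'. Out: forge, since length 5, has 'e'. Out: olive, since length 5, has 'e'.

In, Out, Out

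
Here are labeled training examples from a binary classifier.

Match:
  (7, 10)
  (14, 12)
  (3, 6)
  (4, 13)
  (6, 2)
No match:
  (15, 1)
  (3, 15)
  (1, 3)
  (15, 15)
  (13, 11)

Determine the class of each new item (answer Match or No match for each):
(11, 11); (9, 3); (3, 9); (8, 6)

The common property of the 'Match' items is: product is even. No 'No match' item has it.
(11, 11) — 11·11 = 121, hence No match.
(9, 3) — 9·3 = 27, hence No match.
(3, 9) — 3·9 = 27, hence No match.
(8, 6) — 8·6 = 48, hence Match.

No match, No match, No match, Match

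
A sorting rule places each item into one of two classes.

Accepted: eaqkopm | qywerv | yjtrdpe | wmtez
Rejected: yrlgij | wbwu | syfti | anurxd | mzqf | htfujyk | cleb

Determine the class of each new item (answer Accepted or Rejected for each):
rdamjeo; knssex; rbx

Accepted, Accepted, Rejected

All 'Accepted' examples share one property — length ≥ 5 AND contains 'e' — and every 'Rejected' example lacks it.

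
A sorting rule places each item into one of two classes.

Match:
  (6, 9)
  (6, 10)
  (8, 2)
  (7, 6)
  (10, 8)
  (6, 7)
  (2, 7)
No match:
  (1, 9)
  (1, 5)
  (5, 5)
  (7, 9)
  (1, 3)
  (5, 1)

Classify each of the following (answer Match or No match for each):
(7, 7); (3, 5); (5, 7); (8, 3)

One predicate separates the groups cleanly: product is even.

No match, No match, No match, Match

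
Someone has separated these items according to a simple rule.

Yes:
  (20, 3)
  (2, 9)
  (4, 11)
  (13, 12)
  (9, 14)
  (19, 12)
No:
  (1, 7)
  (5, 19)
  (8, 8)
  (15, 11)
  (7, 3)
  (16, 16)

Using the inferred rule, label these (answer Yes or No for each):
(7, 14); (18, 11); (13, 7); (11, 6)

Yes, Yes, No, Yes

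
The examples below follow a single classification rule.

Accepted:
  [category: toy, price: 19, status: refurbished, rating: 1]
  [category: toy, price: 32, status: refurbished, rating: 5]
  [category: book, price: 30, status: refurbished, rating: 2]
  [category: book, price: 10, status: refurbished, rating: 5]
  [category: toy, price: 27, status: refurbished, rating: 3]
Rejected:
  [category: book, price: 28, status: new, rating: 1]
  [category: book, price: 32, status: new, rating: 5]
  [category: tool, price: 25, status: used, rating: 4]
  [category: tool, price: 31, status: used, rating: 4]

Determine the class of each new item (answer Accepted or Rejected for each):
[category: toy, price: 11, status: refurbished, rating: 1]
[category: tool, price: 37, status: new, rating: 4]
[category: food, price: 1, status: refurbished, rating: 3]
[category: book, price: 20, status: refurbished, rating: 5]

Accepted, Rejected, Accepted, Accepted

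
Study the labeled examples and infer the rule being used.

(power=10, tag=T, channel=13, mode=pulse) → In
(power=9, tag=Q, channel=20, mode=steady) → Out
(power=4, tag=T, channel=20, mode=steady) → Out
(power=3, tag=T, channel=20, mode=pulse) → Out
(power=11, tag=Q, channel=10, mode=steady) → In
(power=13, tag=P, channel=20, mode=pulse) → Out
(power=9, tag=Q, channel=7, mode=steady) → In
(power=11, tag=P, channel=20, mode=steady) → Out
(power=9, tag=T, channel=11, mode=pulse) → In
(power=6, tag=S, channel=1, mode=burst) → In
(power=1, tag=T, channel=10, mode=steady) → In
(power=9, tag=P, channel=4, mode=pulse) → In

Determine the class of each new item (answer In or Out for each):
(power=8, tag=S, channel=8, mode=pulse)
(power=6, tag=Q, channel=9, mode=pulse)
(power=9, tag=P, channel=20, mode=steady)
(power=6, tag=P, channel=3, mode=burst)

The classifier is using: channel ≤ 13.
In: (power=8, tag=S, channel=8, mode=pulse), since channel = 8.
In: (power=6, tag=Q, channel=9, mode=pulse), since channel = 9.
Out: (power=9, tag=P, channel=20, mode=steady), since channel = 20.
In: (power=6, tag=P, channel=3, mode=burst), since channel = 3.

In, In, Out, In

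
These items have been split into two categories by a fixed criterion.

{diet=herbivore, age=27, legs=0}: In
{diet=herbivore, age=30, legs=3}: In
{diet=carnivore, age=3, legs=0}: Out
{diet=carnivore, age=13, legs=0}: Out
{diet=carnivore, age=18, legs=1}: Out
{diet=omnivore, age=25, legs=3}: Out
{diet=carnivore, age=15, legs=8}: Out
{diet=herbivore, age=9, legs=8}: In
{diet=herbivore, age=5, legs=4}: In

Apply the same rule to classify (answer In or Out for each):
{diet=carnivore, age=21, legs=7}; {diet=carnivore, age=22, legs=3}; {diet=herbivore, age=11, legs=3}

Out, Out, In

A rule that fits every label: diet is herbivore — true of each 'In' example, false of each 'Out' one.
{diet=carnivore, age=21, legs=7} — diet is carnivore, hence Out.
{diet=carnivore, age=22, legs=3} — diet is carnivore, hence Out.
{diet=herbivore, age=11, legs=3} — diet is herbivore, hence In.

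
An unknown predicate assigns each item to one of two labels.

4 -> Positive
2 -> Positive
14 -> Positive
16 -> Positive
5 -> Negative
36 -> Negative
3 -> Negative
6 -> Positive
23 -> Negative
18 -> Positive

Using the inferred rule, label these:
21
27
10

The rule appears to be: even AND at most 18.
21 — 21 is odd, 21 > 18, hence Negative.
27 — 27 is odd, 27 > 18, hence Negative.
10 — 10 is even, 10 ≤ 18, hence Positive.

Negative, Negative, Positive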